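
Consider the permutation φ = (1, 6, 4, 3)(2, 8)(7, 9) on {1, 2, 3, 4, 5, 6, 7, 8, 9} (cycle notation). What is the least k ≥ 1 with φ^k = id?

The disjoint cycles have lengths 4, 2, 2, 1.
Since disjoint cycles commute, ord(φ) = lcm(4, 2, 2) = 4.

4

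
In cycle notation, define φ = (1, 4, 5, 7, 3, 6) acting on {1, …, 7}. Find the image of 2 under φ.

2 does not appear in any cycle of φ, so it is a fixed point: φ(2) = 2.

2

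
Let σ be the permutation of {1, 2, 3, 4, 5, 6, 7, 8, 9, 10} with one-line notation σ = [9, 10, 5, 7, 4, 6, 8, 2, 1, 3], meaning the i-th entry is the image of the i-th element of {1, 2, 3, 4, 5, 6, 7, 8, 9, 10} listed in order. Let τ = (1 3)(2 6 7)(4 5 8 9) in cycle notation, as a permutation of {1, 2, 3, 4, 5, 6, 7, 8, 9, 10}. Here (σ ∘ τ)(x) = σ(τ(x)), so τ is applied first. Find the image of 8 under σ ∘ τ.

1

τ(8) = 9, then σ(9) = 1; composing gives (σ ∘ τ)(8) = 1.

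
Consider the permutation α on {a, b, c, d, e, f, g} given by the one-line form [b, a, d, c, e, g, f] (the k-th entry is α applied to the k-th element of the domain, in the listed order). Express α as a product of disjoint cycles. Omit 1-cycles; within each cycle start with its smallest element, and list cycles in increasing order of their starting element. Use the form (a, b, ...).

From a: a → b → a, closing the cycle (a, b).
Repeating from the next unused element and collecting all non-trivial cycles gives (a, b)(c, d)(f, g).

(a, b)(c, d)(f, g)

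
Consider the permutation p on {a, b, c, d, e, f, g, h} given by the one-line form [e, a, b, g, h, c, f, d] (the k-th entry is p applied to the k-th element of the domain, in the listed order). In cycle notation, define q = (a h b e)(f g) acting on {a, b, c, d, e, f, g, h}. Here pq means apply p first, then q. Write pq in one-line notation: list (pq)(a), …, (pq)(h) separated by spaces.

Chase each element through p then q: a → e → a; b → a → h; c → b → e; d → g → f; e → h → b; f → c → c; g → f → g; h → d → d.
Collecting the images, pq = [a h e f b c g d].

a h e f b c g d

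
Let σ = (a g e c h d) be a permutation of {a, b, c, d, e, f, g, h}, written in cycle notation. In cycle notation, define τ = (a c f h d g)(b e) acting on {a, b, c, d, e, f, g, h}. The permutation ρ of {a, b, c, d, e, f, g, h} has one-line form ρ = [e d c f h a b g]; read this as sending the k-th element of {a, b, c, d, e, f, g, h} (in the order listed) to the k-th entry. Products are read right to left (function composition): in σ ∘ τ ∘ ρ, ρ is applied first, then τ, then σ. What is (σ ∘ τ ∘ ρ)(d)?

Chase d: ρ(d) = f; τ(f) = h; σ(h) = d. Hence (σ ∘ τ ∘ ρ)(d) = d.

d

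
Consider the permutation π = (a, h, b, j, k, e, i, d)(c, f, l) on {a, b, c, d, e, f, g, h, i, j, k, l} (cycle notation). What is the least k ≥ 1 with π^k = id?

The cycle type of π is (8, 3, 1).
The order of π is the least common multiple of its cycle lengths: lcm(8, 3) = 24.

24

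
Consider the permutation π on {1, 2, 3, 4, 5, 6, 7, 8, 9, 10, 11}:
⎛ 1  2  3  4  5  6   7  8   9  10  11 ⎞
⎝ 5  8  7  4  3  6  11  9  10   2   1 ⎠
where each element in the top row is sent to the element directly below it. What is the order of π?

The disjoint-cycle form of π has cycle lengths 5, 4, 1, 1.
The order of π is the least common multiple of its cycle lengths: lcm(5, 4) = 20.

20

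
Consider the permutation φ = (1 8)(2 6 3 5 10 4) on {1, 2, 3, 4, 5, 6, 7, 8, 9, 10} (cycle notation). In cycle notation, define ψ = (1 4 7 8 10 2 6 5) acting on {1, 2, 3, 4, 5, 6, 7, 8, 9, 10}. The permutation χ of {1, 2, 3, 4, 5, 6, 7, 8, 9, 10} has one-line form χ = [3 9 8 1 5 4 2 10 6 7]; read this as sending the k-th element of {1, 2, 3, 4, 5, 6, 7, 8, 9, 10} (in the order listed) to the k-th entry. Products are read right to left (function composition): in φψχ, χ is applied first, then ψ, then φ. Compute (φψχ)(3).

4

Chase 3: χ(3) = 8; ψ(8) = 10; φ(10) = 4. Hence (φψχ)(3) = 4.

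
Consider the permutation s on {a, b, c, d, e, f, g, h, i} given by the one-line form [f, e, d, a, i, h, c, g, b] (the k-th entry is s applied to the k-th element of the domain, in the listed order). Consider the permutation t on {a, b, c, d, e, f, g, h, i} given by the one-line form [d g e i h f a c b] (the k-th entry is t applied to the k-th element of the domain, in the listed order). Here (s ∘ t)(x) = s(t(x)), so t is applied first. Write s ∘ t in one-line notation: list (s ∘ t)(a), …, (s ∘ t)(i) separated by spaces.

Chase each element through t then s: a → d → a; b → g → c; c → e → i; d → i → b; e → h → g; f → f → h; g → a → f; h → c → d; i → b → e.
So s ∘ t in one-line form is a c i b g h f d e.

a c i b g h f d e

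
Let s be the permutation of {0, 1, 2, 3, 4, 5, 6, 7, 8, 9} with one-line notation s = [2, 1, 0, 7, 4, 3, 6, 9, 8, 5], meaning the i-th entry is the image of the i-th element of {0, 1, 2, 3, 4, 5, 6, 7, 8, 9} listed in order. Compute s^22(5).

Tracing 5 → 3 → … returns to 5 after 4 steps, so 5 lies in a 4-cycle (3 7 9 5).
On a 4-cycle, s^4 is the identity, so s^22 = s^2 there (22 ≡ 2 mod 4).
Stepping 2 places around the cycle: 5 → 3 → 7.

7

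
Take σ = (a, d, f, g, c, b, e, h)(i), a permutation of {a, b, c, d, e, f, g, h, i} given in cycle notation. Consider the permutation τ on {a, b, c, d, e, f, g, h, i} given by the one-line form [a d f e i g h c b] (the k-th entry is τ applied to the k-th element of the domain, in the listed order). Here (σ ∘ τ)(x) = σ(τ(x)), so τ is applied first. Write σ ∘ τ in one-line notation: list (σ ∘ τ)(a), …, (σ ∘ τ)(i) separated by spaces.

(σ ∘ τ)(x) = σ(τ(x)). Computing each image: σ(τ(a)) = σ(a) = d, σ(τ(b)) = σ(d) = f, σ(τ(c)) = σ(f) = g, σ(τ(d)) = σ(e) = h, σ(τ(e)) = σ(i) = i, σ(τ(f)) = σ(g) = c, σ(τ(g)) = σ(h) = a, σ(τ(h)) = σ(c) = b, σ(τ(i)) = σ(b) = e.
Hence σ ∘ τ = [d f g h i c a b e].

d f g h i c a b e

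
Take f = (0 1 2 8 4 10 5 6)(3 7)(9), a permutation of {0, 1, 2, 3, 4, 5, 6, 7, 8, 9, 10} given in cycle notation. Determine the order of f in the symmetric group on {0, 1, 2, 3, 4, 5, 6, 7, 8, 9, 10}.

The disjoint cycles have lengths 8, 2, 1.
The order is lcm(8, 2) = 8.

8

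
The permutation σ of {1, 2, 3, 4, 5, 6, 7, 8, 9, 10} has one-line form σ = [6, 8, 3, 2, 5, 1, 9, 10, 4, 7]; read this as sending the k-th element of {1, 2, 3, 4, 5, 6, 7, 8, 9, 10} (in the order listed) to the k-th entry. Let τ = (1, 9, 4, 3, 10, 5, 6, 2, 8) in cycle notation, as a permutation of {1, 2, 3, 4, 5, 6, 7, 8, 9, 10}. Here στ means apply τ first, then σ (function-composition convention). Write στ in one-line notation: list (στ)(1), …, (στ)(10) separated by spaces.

Chase each element through τ then σ: 1 → 9 → 4; 2 → 8 → 10; 3 → 10 → 7; 4 → 3 → 3; 5 → 6 → 1; 6 → 2 → 8; 7 → 7 → 9; 8 → 1 → 6; 9 → 4 → 2; 10 → 5 → 5.
Collecting the images, στ = [4 10 7 3 1 8 9 6 2 5].

4 10 7 3 1 8 9 6 2 5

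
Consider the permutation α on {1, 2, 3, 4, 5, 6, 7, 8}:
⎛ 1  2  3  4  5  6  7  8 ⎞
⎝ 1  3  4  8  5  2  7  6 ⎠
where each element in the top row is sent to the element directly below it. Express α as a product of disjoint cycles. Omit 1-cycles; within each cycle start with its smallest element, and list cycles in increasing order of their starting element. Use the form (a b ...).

Start at 2 and follow images: 2 → 3 → 4 → 8 → 6 → 2, giving the cycle (2 3 4 8 6).
Continuing from each remaining unvisited element yields (2 3 4 8 6).

(2 3 4 8 6)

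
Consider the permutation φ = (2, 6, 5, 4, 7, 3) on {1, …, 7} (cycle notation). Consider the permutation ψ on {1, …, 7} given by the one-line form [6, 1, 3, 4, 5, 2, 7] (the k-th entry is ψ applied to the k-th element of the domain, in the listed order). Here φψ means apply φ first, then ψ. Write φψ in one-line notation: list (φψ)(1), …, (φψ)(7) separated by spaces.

6 2 1 7 4 5 3

(φψ)(x) = ψ(φ(x)). Computing each image: ψ(φ(1)) = ψ(1) = 6, ψ(φ(2)) = ψ(6) = 2, ψ(φ(3)) = ψ(2) = 1, ψ(φ(4)) = ψ(7) = 7, ψ(φ(5)) = ψ(4) = 4, ψ(φ(6)) = ψ(5) = 5, ψ(φ(7)) = ψ(3) = 3.
Hence φψ = [6 2 1 7 4 5 3].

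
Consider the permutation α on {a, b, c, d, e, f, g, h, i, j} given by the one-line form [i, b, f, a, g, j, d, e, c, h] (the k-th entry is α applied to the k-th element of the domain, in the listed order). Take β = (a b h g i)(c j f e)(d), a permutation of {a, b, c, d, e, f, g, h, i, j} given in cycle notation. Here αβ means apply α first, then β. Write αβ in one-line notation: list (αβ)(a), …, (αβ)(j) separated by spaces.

a h e b i f d c j g

For each element, apply α then β: a → i → a; b → b → h; c → f → e; d → a → b; e → g → i; f → j → f; g → d → d; h → e → c; i → c → j; j → h → g.
Collecting the images, αβ = [a h e b i f d c j g].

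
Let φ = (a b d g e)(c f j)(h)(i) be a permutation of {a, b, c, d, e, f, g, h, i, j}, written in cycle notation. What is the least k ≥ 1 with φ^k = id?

The disjoint cycles have lengths 5, 3, 1, 1.
Since disjoint cycles commute, ord(φ) = lcm(5, 3) = 15.

15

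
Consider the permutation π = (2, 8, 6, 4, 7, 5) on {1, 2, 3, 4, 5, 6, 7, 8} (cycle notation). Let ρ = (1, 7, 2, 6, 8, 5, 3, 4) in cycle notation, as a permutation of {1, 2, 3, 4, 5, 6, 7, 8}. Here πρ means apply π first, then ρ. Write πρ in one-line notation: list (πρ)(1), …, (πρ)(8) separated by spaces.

7 5 4 2 6 1 3 8

Chase each element through π then ρ: 1 → 1 → 7; 2 → 8 → 5; 3 → 3 → 4; 4 → 7 → 2; 5 → 2 → 6; 6 → 4 → 1; 7 → 5 → 3; 8 → 6 → 8.
So πρ in one-line form is 7 5 4 2 6 1 3 8.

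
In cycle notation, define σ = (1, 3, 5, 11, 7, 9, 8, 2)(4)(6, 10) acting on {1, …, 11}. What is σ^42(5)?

7

5 lies in the 8-cycle (1, 3, 5, 11, 7, 9, 8, 2).
On an 8-cycle, σ^8 is the identity, so σ^42 = σ^2 there (42 ≡ 2 mod 8).
Stepping 2 places around the cycle: 5 → 11 → 7.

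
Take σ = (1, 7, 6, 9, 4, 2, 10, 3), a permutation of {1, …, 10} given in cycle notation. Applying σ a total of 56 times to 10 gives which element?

10

10 lies in the 8-cycle (1, 7, 6, 9, 4, 2, 10, 3).
Powers repeat with period 8 on this cycle, and 56 mod 8 = 0, so σ^56(10) = σ^0(10).
So σ^56(10) = 10.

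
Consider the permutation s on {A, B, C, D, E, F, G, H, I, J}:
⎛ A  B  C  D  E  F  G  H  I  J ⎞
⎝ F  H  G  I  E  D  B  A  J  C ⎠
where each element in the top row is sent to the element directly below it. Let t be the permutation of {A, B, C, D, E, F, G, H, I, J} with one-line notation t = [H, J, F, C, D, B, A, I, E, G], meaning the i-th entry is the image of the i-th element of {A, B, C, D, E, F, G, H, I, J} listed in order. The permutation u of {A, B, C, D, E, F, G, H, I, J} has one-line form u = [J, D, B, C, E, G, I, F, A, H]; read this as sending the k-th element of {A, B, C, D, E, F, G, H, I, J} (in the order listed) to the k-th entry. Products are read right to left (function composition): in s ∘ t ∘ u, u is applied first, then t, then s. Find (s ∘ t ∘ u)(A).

B

(s ∘ t ∘ u)(A) = s(t(u(A))). u(A) = J, then t(J) = G, then s(G) = B, so the result is B.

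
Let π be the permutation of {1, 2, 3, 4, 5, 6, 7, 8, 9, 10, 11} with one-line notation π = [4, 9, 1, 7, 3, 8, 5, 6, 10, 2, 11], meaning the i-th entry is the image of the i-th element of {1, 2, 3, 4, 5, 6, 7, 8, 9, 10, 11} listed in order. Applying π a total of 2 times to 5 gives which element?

Tracing 5 → 3 → … returns to 5 after 5 steps, so 5 lies in a 5-cycle (1 4 7 5 3).
Advancing 2 steps from 5: 5 → 3 → 1.

1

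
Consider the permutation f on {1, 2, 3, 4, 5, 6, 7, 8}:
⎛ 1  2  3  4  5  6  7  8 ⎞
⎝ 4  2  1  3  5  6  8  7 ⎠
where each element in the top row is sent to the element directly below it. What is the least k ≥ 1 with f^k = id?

6

Decomposing into disjoint cycles gives cycle lengths 3, 2, 1, 1, 1.
The order is lcm(3, 2) = 6.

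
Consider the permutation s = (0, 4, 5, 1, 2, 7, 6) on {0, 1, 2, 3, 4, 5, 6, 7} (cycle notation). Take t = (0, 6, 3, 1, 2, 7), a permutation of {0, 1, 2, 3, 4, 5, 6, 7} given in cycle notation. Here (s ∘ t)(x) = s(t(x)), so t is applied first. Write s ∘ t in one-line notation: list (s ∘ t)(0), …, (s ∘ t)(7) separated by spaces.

0 7 6 2 5 1 3 4

(s ∘ t)(x) = s(t(x)). Computing each image: s(t(0)) = s(6) = 0, s(t(1)) = s(2) = 7, s(t(2)) = s(7) = 6, s(t(3)) = s(1) = 2, s(t(4)) = s(4) = 5, s(t(5)) = s(5) = 1, s(t(6)) = s(3) = 3, s(t(7)) = s(0) = 4.
Hence s ∘ t = [0 7 6 2 5 1 3 4].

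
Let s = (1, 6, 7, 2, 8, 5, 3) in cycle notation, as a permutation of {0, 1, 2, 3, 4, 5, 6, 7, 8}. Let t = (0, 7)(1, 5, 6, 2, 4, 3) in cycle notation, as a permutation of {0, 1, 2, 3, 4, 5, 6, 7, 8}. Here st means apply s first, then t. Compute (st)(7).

s(7) = 2, then t(2) = 4; composing gives (st)(7) = 4.

4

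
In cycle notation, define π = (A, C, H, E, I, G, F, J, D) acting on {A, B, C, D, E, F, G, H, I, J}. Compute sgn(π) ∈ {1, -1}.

1

The cycle lengths are 9, 1.
A cycle of length ℓ contributes ℓ−1 transpositions, so π is a product of 8 transpositions — even.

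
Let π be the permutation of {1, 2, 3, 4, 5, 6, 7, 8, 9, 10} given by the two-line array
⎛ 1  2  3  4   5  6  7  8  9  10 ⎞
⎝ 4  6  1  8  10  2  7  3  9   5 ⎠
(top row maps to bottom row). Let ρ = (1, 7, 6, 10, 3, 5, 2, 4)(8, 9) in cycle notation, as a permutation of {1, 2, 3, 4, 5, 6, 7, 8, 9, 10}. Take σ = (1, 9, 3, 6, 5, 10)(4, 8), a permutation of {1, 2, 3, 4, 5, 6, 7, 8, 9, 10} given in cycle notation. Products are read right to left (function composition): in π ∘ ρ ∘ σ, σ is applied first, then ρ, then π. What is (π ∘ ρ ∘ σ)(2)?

8

Chase 2: σ(2) = 2; ρ(2) = 4; π(4) = 8. Hence (π ∘ ρ ∘ σ)(2) = 8.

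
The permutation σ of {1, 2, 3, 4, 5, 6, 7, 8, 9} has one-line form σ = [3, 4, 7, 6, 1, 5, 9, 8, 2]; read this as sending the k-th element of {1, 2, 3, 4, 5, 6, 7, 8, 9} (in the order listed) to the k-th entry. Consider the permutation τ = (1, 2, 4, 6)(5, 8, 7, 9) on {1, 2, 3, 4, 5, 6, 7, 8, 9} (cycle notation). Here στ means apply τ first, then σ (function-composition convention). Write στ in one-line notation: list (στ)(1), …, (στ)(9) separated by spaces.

(στ)(x) = σ(τ(x)). Computing each image: σ(τ(1)) = σ(2) = 4, σ(τ(2)) = σ(4) = 6, σ(τ(3)) = σ(3) = 7, σ(τ(4)) = σ(6) = 5, σ(τ(5)) = σ(8) = 8, σ(τ(6)) = σ(1) = 3, σ(τ(7)) = σ(9) = 2, σ(τ(8)) = σ(7) = 9, σ(τ(9)) = σ(5) = 1.
Hence στ = [4 6 7 5 8 3 2 9 1].

4 6 7 5 8 3 2 9 1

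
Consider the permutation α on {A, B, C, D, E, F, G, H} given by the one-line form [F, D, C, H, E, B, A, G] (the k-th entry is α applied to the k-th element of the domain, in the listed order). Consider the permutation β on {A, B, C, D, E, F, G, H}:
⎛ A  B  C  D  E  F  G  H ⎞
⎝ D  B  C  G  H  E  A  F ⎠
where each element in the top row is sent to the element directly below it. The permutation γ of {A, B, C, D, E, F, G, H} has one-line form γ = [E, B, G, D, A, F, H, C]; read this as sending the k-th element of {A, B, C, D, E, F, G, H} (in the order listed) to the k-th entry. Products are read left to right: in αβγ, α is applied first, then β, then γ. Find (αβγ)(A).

Chase A: α(A) = F; β(F) = E; γ(E) = A. Hence (αβγ)(A) = A.

A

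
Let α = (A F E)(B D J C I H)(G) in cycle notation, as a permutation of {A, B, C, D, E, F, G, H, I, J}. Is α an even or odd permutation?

The cycle lengths are 6, 3, 1.
A cycle of length ℓ contributes ℓ−1 transpositions, so α is a product of 5 + 2 = 7 transpositions — odd.

odd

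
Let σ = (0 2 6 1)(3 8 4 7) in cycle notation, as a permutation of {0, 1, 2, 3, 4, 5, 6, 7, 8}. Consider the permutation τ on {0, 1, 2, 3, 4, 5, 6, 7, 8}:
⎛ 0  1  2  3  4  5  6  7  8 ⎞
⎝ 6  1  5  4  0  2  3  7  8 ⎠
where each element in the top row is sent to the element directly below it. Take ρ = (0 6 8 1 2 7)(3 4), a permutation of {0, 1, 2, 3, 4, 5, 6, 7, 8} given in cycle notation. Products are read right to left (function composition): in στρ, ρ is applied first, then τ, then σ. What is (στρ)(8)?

(στρ)(8) = σ(τ(ρ(8))). ρ(8) = 1, then τ(1) = 1, then σ(1) = 0, so the result is 0.

0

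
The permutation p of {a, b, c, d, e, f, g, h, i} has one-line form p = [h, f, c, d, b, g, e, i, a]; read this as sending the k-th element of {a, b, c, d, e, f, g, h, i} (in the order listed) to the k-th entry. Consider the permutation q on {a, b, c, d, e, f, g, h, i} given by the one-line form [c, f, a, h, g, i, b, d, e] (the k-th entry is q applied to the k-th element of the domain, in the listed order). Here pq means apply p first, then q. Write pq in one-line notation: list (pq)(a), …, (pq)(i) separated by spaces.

For each element, apply p then q: a → h → d; b → f → i; c → c → a; d → d → h; e → b → f; f → g → b; g → e → g; h → i → e; i → a → c.
So pq in one-line form is d i a h f b g e c.

d i a h f b g e c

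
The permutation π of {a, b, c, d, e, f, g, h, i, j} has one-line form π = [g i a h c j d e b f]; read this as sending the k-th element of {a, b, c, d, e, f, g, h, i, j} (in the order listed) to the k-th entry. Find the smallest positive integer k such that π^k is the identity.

Writing π as disjoint cycles, the cycle lengths are 6, 2, 2.
The order of π is the least common multiple of its cycle lengths: lcm(6, 2, 2) = 6.

6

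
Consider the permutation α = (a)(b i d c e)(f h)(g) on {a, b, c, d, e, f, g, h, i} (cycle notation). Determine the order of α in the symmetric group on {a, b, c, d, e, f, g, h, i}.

10

The cycle type of α is (5, 2, 1, 1).
Since disjoint cycles commute, ord(α) = lcm(5, 2) = 10.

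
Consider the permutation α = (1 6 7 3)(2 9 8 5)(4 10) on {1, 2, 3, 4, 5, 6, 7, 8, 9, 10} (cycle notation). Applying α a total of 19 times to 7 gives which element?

6

7 lies in the 4-cycle (1 6 7 3).
Powers repeat with period 4 on this cycle, and 19 mod 4 = 3, so α^19(7) = α^3(7).
Advancing 3 steps from 7: 7 → 3 → 1 → 6.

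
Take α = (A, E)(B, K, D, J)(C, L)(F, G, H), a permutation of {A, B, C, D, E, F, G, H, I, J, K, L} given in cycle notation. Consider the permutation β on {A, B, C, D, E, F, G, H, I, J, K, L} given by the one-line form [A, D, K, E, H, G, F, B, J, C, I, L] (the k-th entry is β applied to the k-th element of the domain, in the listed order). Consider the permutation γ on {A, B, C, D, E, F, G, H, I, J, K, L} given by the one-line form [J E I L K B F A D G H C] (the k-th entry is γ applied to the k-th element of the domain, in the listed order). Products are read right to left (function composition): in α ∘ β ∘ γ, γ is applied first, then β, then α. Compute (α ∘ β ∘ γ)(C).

(α ∘ β ∘ γ)(C) = α(β(γ(C))). γ(C) = I, then β(I) = J, then α(J) = B, so the result is B.

B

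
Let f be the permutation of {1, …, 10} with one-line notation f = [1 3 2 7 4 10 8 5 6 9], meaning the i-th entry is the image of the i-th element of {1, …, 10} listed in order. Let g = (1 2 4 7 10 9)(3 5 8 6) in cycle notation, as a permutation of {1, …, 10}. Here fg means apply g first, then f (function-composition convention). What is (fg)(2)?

First apply g: g(2) = 4, then f(4) = 7. Thus (fg)(2) = 7.

7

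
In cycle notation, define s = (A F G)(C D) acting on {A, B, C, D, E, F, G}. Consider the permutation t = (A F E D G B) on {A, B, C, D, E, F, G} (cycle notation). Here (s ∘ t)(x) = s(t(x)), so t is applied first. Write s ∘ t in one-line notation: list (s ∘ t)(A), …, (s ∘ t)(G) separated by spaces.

(s ∘ t)(x) = s(t(x)). Computing each image: s(t(A)) = s(F) = G, s(t(B)) = s(A) = F, s(t(C)) = s(C) = D, s(t(D)) = s(G) = A, s(t(E)) = s(D) = C, s(t(F)) = s(E) = E, s(t(G)) = s(B) = B.
Hence s ∘ t = [G F D A C E B].

G F D A C E B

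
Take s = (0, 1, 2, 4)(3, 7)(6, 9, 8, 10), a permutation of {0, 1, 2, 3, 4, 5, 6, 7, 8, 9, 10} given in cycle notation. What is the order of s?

The cycle type of s is (4, 4, 2, 1).
The order is lcm(4, 4, 2) = 4.

4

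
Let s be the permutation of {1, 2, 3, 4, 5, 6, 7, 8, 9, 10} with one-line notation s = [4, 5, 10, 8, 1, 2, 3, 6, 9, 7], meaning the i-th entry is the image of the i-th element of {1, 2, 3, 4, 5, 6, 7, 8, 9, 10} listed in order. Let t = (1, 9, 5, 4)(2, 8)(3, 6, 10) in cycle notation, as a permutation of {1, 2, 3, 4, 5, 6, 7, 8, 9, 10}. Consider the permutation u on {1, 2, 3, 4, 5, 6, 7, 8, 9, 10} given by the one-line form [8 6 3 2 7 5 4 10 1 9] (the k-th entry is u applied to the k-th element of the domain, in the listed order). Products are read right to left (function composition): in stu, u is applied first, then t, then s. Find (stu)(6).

Chase 6: u(6) = 5; t(5) = 4; s(4) = 8. Hence (stu)(6) = 8.

8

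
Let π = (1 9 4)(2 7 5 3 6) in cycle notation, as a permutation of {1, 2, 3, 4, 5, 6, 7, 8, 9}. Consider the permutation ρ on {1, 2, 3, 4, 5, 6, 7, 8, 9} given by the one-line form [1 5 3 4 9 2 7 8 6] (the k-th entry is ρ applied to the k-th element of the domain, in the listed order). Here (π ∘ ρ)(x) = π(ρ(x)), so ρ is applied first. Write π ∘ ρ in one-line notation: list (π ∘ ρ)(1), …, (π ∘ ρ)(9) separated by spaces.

(π ∘ ρ)(x) = π(ρ(x)). Computing each image: π(ρ(1)) = π(1) = 9, π(ρ(2)) = π(5) = 3, π(ρ(3)) = π(3) = 6, π(ρ(4)) = π(4) = 1, π(ρ(5)) = π(9) = 4, π(ρ(6)) = π(2) = 7, π(ρ(7)) = π(7) = 5, π(ρ(8)) = π(8) = 8, π(ρ(9)) = π(6) = 2.
Hence π ∘ ρ = [9 3 6 1 4 7 5 8 2].

9 3 6 1 4 7 5 8 2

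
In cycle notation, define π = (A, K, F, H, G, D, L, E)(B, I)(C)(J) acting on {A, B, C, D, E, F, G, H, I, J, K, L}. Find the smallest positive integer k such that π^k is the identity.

8

The disjoint cycles have lengths 8, 2, 1, 1.
Since disjoint cycles commute, ord(π) = lcm(8, 2) = 8.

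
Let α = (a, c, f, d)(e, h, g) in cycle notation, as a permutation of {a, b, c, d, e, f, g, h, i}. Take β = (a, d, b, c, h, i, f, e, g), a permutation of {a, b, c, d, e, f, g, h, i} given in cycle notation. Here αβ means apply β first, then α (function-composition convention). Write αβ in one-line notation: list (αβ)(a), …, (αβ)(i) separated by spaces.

(αβ)(x) = α(β(x)). Computing each image: α(β(a)) = α(d) = a, α(β(b)) = α(c) = f, α(β(c)) = α(h) = g, α(β(d)) = α(b) = b, α(β(e)) = α(g) = e, α(β(f)) = α(e) = h, α(β(g)) = α(a) = c, α(β(h)) = α(i) = i, α(β(i)) = α(f) = d.
Hence αβ = [a f g b e h c i d].

a f g b e h c i d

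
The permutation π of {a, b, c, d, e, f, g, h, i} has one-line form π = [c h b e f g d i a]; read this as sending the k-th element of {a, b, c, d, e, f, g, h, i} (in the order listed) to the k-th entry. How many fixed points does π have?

No element satisfies π(x) = x, so there are 0 fixed points.

0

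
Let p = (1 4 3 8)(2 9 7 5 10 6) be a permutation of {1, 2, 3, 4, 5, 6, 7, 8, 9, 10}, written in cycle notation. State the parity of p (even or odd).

even

The cycle lengths are 6, 4.
A cycle is odd iff its length is even; p has 2 even-length cycles, so sgn(p) = (−1)^2 and p is even.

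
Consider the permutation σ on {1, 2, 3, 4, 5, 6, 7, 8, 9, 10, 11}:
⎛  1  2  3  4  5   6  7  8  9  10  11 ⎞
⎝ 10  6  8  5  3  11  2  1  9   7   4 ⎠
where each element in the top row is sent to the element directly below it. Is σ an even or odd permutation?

In disjoint-cycle form the cycle lengths are 10, 1.
A cycle of length ℓ contributes ℓ−1 transpositions, so σ is a product of 9 transpositions — odd.

odd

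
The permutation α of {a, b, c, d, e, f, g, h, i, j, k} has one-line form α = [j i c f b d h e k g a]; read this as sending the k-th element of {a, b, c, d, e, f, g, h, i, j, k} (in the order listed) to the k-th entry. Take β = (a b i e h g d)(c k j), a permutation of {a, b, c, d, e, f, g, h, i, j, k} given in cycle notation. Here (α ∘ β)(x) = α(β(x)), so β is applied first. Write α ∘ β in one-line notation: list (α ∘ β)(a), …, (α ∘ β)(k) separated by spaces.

i k a j e d f h b c g

Chase each element through β then α: a → b → i; b → i → k; c → k → a; d → a → j; e → h → e; f → f → d; g → d → f; h → g → h; i → e → b; j → c → c; k → j → g.
Collecting the images, α ∘ β = [i k a j e d f h b c g].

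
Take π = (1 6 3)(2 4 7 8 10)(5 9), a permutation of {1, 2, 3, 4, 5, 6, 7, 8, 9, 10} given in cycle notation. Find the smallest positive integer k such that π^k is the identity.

30

The disjoint cycles have lengths 5, 3, 2.
Since disjoint cycles commute, ord(π) = lcm(5, 3, 2) = 30.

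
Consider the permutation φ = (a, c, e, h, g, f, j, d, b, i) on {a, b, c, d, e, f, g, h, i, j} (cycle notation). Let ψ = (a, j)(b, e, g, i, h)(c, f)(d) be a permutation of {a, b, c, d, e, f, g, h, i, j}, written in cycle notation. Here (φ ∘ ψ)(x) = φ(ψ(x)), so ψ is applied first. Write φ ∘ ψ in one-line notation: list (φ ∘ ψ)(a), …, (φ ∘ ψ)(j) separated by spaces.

For each element, apply ψ then φ: a → j → d; b → e → h; c → f → j; d → d → b; e → g → f; f → c → e; g → i → a; h → b → i; i → h → g; j → a → c.
Collecting the images, φ ∘ ψ = [d h j b f e a i g c].

d h j b f e a i g c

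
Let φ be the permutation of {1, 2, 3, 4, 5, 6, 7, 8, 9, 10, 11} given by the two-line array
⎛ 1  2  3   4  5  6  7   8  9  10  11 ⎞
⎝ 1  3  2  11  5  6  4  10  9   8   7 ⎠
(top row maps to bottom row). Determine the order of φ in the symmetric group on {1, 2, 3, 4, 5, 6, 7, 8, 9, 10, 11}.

6

Writing φ as disjoint cycles, the cycle lengths are 3, 2, 2, 1, 1, 1, 1.
The order of φ is the least common multiple of its cycle lengths: lcm(3, 2, 2) = 6.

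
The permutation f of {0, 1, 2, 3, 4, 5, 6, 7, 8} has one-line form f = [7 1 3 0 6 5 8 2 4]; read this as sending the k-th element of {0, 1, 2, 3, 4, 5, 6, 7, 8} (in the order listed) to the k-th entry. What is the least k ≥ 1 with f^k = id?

Writing f as disjoint cycles, the cycle lengths are 4, 3, 1, 1.
The order is lcm(4, 3) = 12.

12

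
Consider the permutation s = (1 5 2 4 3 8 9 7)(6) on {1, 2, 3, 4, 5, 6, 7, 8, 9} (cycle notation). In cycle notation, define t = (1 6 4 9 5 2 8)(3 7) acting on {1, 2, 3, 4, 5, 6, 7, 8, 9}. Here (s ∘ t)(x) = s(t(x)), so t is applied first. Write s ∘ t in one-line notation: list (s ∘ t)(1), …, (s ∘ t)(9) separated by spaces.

6 9 1 7 4 3 8 5 2

(s ∘ t)(x) = s(t(x)). Computing each image: s(t(1)) = s(6) = 6, s(t(2)) = s(8) = 9, s(t(3)) = s(7) = 1, s(t(4)) = s(9) = 7, s(t(5)) = s(2) = 4, s(t(6)) = s(4) = 3, s(t(7)) = s(3) = 8, s(t(8)) = s(1) = 5, s(t(9)) = s(5) = 2.
Hence s ∘ t = [6 9 1 7 4 3 8 5 2].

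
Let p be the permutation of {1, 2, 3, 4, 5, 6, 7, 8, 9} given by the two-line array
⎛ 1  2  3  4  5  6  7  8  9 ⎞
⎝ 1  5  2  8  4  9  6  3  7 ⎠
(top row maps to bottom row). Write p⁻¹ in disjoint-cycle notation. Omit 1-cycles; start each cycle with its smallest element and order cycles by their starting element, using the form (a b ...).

(2 3 8 4 5)(6 7 9)

First write p in disjoint cycles: (2 5 4 8 3)(6 9 7).
The inverse reverses every cycle; in canonical form, p⁻¹ = (2 3 8 4 5)(6 7 9).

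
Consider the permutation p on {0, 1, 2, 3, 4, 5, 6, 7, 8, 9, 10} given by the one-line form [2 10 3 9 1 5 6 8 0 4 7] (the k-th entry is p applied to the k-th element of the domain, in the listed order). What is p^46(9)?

4

Tracing 9 → 4 → … returns to 9 after 9 steps, so 9 lies in a 9-cycle (0, 2, 3, 9, 4, 1, 10, 7, 8).
Since the cycle has length 9, p^46 acts on it the same as p^1 (46 mod 9 = 1).
Advancing 1 step from 9: 9 → 4.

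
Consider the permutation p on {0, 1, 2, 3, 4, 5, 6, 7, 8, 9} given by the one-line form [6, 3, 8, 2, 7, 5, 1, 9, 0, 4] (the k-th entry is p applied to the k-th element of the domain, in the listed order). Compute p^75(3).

Tracing 3 → 2 → … returns to 3 after 6 steps, so 3 lies in a 6-cycle (0 6 1 3 2 8).
Powers repeat with period 6 on this cycle, and 75 mod 6 = 3, so p^75(3) = p^3(3).
Stepping 3 places around the cycle: 3 → 2 → 8 → 0.

0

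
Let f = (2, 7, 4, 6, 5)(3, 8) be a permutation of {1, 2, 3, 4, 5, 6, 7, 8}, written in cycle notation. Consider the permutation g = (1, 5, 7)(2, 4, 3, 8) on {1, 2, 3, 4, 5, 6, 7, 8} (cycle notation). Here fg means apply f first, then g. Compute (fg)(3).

(fg)(3) = g(f(3)). f(3) = 8, then g(8) = 2. So (fg)(3) = 2.

2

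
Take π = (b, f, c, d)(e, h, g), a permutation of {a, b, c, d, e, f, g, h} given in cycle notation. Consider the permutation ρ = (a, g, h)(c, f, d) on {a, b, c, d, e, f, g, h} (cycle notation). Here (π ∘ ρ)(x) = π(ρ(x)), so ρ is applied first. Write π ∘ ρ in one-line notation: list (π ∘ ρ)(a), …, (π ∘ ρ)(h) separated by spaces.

For each element, apply ρ then π: a → g → e; b → b → f; c → f → c; d → c → d; e → e → h; f → d → b; g → h → g; h → a → a.
Collecting the images, π ∘ ρ = [e f c d h b g a].

e f c d h b g a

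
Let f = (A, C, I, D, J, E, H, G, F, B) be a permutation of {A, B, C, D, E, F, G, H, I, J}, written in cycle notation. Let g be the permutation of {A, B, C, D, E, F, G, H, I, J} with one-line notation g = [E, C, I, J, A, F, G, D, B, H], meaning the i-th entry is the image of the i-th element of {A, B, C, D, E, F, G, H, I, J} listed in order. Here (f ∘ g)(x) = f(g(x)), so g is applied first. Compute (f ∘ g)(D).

E

First apply g: g(D) = J, then f(J) = E. Thus (f ∘ g)(D) = E.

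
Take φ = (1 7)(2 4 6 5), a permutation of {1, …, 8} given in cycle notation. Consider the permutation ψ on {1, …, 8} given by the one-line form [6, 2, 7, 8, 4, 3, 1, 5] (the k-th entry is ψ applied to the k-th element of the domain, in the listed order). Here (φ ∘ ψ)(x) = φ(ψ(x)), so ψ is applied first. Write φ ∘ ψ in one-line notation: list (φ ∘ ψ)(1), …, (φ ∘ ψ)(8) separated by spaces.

(φ ∘ ψ)(x) = φ(ψ(x)). Computing each image: φ(ψ(1)) = φ(6) = 5, φ(ψ(2)) = φ(2) = 4, φ(ψ(3)) = φ(7) = 1, φ(ψ(4)) = φ(8) = 8, φ(ψ(5)) = φ(4) = 6, φ(ψ(6)) = φ(3) = 3, φ(ψ(7)) = φ(1) = 7, φ(ψ(8)) = φ(5) = 2.
Hence φ ∘ ψ = [5 4 1 8 6 3 7 2].

5 4 1 8 6 3 7 2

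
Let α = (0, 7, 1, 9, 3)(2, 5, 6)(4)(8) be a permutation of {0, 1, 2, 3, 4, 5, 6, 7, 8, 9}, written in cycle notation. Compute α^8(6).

5

6 lies in the 3-cycle (2, 5, 6).
On a 3-cycle, α^3 is the identity, so α^8 = α^2 there (8 ≡ 2 mod 3).
Advancing 2 steps from 6: 6 → 2 → 5.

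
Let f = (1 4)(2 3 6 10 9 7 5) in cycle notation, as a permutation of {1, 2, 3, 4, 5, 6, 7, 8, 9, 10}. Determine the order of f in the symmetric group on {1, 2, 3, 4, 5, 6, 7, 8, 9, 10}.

The cycle type of f is (7, 2, 1).
The order is lcm(7, 2) = 14.

14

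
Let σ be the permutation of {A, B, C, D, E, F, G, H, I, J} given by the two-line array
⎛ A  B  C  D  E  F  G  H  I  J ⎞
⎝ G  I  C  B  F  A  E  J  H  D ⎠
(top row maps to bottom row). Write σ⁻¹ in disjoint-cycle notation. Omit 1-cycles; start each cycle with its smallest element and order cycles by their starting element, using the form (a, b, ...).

(A, F, E, G)(B, D, J, H, I)

First write σ in disjoint cycles: (A, G, E, F)(B, I, H, J, D).
The inverse reverses every cycle; in canonical form, σ⁻¹ = (A, F, E, G)(B, D, J, H, I).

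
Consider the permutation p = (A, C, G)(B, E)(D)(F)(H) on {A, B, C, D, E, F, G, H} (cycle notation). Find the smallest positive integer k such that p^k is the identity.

6

The disjoint cycles have lengths 3, 2, 1, 1, 1.
The order of p is the least common multiple of its cycle lengths: lcm(3, 2) = 6.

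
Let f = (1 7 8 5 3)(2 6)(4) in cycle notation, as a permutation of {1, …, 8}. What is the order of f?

The cycle type of f is (5, 2, 1).
Since disjoint cycles commute, ord(f) = lcm(5, 2) = 10.

10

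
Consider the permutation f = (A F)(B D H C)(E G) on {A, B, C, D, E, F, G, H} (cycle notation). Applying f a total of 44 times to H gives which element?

H lies in the 4-cycle (B D H C).
Since the cycle has length 4, f^44 acts on it the same as f^0 (44 mod 4 = 0).
So f^44(H) = H.

H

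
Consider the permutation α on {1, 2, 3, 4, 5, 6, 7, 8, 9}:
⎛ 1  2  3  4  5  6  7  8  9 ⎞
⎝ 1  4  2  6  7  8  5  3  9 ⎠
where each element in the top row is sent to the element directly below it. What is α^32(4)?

8

Tracing 4 → 6 → … returns to 4 after 5 steps, so 4 lies in a 5-cycle (2 4 6 8 3).
On a 5-cycle, α^5 is the identity, so α^32 = α^2 there (32 ≡ 2 mod 5).
Advancing 2 steps from 4: 4 → 6 → 8.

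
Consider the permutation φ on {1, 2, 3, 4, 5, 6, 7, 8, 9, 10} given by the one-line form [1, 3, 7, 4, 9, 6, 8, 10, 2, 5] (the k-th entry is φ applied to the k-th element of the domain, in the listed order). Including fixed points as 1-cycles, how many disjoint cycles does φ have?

The cycle decomposition is (1)(2 3 7 8 10 5 9)(4)(6), which has 4 cycles (counting 1-cycles).

4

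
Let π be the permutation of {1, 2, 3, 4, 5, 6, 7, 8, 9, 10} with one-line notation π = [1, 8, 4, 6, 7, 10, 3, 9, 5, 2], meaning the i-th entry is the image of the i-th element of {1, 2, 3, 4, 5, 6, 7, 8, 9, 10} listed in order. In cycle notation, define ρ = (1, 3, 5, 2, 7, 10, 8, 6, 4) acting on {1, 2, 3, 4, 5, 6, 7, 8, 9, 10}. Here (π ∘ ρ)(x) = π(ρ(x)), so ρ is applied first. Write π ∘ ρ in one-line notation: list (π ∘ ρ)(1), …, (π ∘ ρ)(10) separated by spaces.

4 3 7 1 8 6 2 10 5 9

For each element, apply ρ then π: 1 → 3 → 4; 2 → 7 → 3; 3 → 5 → 7; 4 → 1 → 1; 5 → 2 → 8; 6 → 4 → 6; 7 → 10 → 2; 8 → 6 → 10; 9 → 9 → 5; 10 → 8 → 9.
So π ∘ ρ in one-line form is 4 3 7 1 8 6 2 10 5 9.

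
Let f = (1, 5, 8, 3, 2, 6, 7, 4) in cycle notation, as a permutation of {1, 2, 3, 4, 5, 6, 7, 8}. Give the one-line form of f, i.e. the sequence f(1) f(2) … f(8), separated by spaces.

Reading each image from the cycles: 1↦5, 2↦6, 3↦2, 4↦1, 5↦8, 6↦7, 7↦4, 8↦3.
Listing these in domain order gives 5 6 2 1 8 7 4 3.

5 6 2 1 8 7 4 3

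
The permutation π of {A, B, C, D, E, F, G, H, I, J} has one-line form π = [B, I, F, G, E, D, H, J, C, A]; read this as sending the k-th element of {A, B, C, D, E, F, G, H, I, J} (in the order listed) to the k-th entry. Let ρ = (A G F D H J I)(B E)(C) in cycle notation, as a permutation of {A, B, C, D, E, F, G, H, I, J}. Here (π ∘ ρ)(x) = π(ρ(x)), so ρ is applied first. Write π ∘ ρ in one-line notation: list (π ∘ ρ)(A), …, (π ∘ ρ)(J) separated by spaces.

For each element, apply ρ then π: A → G → H; B → E → E; C → C → F; D → H → J; E → B → I; F → D → G; G → F → D; H → J → A; I → A → B; J → I → C.
So π ∘ ρ in one-line form is H E F J I G D A B C.

H E F J I G D A B C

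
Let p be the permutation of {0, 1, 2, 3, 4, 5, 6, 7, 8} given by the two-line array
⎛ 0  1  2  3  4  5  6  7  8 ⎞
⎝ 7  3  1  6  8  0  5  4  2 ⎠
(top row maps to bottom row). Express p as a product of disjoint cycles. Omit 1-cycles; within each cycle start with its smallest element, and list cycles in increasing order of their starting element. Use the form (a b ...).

(0 7 4 8 2 1 3 6 5)

From 0: 0 → 7 → 4 → 8 → 2 → 1 → 3 → 6 → 5 → 0, closing the cycle (0 7 4 8 2 1 3 6 5).
Repeating from the next unused element and collecting all non-trivial cycles gives (0 7 4 8 2 1 3 6 5).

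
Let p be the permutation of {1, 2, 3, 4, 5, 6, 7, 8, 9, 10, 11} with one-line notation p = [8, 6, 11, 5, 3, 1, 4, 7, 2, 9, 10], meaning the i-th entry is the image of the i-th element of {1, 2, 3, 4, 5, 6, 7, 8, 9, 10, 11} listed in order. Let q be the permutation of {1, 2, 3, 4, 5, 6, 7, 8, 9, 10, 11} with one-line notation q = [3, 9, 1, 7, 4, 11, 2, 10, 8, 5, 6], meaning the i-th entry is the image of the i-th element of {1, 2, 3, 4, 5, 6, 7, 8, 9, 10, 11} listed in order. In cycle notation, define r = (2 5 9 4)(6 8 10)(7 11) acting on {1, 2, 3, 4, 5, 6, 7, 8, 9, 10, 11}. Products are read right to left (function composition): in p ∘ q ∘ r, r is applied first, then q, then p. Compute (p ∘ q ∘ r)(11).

(p ∘ q ∘ r)(11) = p(q(r(11))). r(11) = 7, then q(7) = 2, then p(2) = 6, so the result is 6.

6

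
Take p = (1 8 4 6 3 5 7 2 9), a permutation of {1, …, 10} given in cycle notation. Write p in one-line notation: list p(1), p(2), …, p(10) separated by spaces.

8 9 5 6 7 3 2 4 1 10

Each element maps to the next entry in its cycle (wrapping to the front): 1↦8, 2↦9, 3↦5, 4↦6, 5↦7, 6↦3, 7↦2, 8↦4, 9↦1, 10↦10.
So the one-line form is 8 9 5 6 7 3 2 4 1 10.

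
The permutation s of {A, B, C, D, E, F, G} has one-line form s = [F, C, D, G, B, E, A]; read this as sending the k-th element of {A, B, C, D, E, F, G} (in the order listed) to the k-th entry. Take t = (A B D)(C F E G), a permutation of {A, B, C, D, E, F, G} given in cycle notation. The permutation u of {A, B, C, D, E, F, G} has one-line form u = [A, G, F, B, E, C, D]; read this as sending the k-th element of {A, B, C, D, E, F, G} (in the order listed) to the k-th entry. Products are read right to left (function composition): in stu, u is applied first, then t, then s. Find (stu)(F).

E

(stu)(F) = s(t(u(F))). u(F) = C, then t(C) = F, then s(F) = E, so the result is E.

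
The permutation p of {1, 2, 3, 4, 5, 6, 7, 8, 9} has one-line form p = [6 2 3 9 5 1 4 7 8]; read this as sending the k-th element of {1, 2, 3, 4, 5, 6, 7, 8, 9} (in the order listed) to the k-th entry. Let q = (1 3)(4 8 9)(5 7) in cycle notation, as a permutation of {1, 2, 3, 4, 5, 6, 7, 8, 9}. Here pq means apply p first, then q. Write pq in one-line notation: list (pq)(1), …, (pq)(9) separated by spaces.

For each element, apply p then q: 1 → 6 → 6; 2 → 2 → 2; 3 → 3 → 1; 4 → 9 → 4; 5 → 5 → 7; 6 → 1 → 3; 7 → 4 → 8; 8 → 7 → 5; 9 → 8 → 9.
Collecting the images, pq = [6 2 1 4 7 3 8 5 9].

6 2 1 4 7 3 8 5 9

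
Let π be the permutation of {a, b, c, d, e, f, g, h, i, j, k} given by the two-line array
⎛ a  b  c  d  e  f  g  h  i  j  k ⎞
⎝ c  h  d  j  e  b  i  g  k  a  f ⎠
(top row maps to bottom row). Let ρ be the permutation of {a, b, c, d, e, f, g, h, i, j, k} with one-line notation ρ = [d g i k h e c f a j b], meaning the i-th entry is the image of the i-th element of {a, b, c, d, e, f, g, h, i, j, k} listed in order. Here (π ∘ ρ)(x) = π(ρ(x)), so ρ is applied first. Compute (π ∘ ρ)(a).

j

First apply ρ: ρ(a) = d, then π(d) = j. Thus (π ∘ ρ)(a) = j.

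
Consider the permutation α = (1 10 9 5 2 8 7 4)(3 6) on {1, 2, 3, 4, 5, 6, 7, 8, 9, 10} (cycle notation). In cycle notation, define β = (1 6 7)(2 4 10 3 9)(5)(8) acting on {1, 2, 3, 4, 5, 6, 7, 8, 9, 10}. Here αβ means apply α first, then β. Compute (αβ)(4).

6

α(4) = 1, then β(1) = 6; composing gives (αβ)(4) = 6.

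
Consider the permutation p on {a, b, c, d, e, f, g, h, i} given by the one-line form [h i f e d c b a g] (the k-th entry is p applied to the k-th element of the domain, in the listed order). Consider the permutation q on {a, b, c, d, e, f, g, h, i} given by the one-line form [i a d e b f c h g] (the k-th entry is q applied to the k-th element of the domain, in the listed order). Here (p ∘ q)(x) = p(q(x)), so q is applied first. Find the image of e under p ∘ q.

i

(p ∘ q)(e) = p(q(e)). q(e) = b, then p(b) = i. So (p ∘ q)(e) = i.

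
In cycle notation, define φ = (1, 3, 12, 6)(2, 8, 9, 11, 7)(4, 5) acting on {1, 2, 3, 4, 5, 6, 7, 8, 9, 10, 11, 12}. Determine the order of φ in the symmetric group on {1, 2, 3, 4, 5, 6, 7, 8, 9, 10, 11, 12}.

20

The cycle type of φ is (5, 4, 2, 1).
The order is lcm(5, 4, 2) = 20.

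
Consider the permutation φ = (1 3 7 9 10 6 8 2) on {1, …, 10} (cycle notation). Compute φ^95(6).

10

6 lies in the 8-cycle (1 3 7 9 10 6 8 2).
Powers repeat with period 8 on this cycle, and 95 mod 8 = 7, so φ^95(6) = φ^7(6).
Stepping 7 places around the cycle: 6 → 8 → 2 → 1 → 3 → 7 → 9 → 10.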